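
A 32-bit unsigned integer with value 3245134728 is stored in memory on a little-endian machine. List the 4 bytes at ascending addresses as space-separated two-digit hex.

3245134728 in hexadecimal, padded to 32 bits, is 0xC16CD388.
Split into bytes (most-significant first): C1 6C D3 88.
Little-endian: lowest address holds the least-significant byte.
So at ascending addresses the bytes are 88 D3 6C C1.

88 D3 6C C1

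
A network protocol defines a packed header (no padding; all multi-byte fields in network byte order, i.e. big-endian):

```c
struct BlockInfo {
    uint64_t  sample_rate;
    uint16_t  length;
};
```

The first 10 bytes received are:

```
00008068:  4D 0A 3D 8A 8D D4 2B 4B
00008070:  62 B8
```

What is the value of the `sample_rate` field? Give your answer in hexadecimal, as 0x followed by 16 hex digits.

`sample_rate` is the first field, at byte offset 0, occupying 8 bytes.
Bytes at offsets 0..7: 4D 0A 3D 8A 8D D4 2B 4B.
Big-endian stores the most-significant byte at the lowest address.
The bytes are already most-significant first: 0x4D0A3D8A8DD42B4B.

0x4D0A3D8A8DD42B4B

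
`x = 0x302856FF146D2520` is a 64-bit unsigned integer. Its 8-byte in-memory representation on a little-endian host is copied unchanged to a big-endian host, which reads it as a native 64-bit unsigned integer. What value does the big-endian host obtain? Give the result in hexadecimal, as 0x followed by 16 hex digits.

Stored little-endian, the bytes at ascending addresses are 20 25 6D 14 FF 56 28 30.
Read back as big-endian, the last byte is least significant, giving 0x20256D14FF562830.

0x20256D14FF562830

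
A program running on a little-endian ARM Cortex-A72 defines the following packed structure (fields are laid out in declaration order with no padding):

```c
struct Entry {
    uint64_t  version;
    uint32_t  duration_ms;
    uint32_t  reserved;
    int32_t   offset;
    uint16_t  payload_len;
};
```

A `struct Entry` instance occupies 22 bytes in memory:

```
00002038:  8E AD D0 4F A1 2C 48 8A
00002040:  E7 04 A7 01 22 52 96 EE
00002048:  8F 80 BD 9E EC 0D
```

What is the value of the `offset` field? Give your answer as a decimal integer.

`offset` follows `version` (8 B), `duration_ms` (4 B), `reserved` (4 B), so it starts at offset 8 + 4 + 4 = 16 and occupies 4 bytes.
Bytes at offsets 16..19: 8F 80 BD 9E.
Little-endian: lowest address holds the least-significant byte.
Reassemble most-significant byte first: 9E BD 80 8F → 0x9EBD808F.
Top bit is set, so as a signed 32-bit value this is 0x9EBD808F − 2^32 = -1631747953.

-1631747953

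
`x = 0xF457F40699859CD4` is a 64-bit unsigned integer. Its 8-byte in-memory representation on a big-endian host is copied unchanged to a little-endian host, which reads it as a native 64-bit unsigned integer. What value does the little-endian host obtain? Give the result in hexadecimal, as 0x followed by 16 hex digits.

Stored big-endian, the bytes at ascending addresses are F4 57 F4 06 99 85 9C D4.
Read back as little-endian, the first byte is least significant, giving 0xD49C859906F457F4.

0xD49C859906F457F4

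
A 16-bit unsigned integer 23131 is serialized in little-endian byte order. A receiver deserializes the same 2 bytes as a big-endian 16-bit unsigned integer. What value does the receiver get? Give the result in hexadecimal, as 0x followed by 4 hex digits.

0x5B5A

23131 in 16-bit hexadecimal is 0x5A5B.
Stored little-endian, the bytes at ascending addresses are 5B 5A.
Read back as big-endian, the last byte is least significant, giving 0x5B5A.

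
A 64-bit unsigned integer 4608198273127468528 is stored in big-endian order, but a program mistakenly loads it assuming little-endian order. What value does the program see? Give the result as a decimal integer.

17351617319421080383

4608198273127468528 in 64-bit hexadecimal is 0x3FF39BEA0454CDF0.
Stored big-endian, the bytes at ascending addresses are 3F F3 9B EA 04 54 CD F0.
Read back as little-endian, the first byte is least significant, giving 0xF0CD5404EA9BF33F.
0xF0CD5404EA9BF33F = 17351617319421080383.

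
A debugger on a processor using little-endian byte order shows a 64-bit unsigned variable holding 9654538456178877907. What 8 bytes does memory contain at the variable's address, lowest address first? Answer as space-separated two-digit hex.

9654538456178877907 in hexadecimal, padded to 64 bits, is 0x85FBCF92EEE3E5D3.
Split into bytes (most-significant first): 85 FB CF 92 EE E3 E5 D3.
In little-endian order the low byte comes first in memory.
So at ascending addresses the bytes are D3 E5 E3 EE 92 CF FB 85.

D3 E5 E3 EE 92 CF FB 85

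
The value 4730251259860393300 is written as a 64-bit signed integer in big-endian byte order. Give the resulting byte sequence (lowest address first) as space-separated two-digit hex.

4730251259860393300 in hexadecimal, padded to 64 bits, is 0x41A53A757A529D54.
Split into bytes (most-significant first): 41 A5 3A 75 7A 52 9D 54.
Big-endian: lowest address holds the most-significant byte.
So the memory order matches the most-significant-first order: 41 A5 3A 75 7A 52 9D 54.

41 A5 3A 75 7A 52 9D 54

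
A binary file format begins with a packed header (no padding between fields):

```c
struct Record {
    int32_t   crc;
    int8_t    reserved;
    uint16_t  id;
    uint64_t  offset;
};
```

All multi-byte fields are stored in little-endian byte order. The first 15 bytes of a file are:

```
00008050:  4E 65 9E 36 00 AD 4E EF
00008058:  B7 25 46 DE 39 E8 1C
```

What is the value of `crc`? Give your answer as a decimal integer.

916350286

`crc` is the first field, at byte offset 0, occupying 4 bytes.
Bytes at offsets 0..3: 4E 65 9E 36.
Little-endian stores the least-significant byte at the lowest address.
Reassemble most-significant byte first: 36 9E 65 4E → 0x369E654E.
0x369E654E = 916350286.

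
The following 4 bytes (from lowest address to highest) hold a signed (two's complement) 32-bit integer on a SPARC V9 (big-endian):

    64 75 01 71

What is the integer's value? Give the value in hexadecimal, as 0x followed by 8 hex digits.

0x64750171

Big-endian: lowest address holds the most-significant byte.
The bytes are already most-significant first: 0x64750171.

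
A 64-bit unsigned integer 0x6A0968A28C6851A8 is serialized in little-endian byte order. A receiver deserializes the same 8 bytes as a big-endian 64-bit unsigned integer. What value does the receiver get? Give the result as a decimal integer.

12128590224714893674

Stored little-endian, the bytes at ascending addresses are A8 51 68 8C A2 68 09 6A.
Read back as big-endian, the last byte is least significant, giving 0xA851688CA268096A.
0xA851688CA268096A = 12128590224714893674.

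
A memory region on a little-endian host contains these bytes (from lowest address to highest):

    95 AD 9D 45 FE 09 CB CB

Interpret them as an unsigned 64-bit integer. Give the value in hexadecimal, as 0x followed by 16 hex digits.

Little-endian: lowest address holds the least-significant byte.
Reassemble most-significant byte first: CB CB 09 FE 45 9D AD 95 → 0xCBCB09FE459DAD95.

0xCBCB09FE459DAD95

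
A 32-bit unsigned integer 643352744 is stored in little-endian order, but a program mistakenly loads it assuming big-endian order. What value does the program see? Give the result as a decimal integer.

2831702054

643352744 in 32-bit hexadecimal is 0x2658C8A8.
Stored little-endian, the bytes at ascending addresses are A8 C8 58 26.
Read back as big-endian, the last byte is least significant, giving 0xA8C85826.
0xA8C85826 = 2831702054.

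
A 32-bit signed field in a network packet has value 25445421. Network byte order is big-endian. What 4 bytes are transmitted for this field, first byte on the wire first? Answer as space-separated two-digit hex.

25445421 in hexadecimal, padded to 32 bits, is 0x0184442D.
Split into bytes (most-significant first): 01 84 44 2D.
In big-endian order the high byte comes first in memory.
So the memory order matches the most-significant-first order: 01 84 44 2D.

01 84 44 2D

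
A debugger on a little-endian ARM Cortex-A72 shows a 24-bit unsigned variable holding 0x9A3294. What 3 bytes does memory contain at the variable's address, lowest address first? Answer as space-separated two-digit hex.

94 32 9A

Split into bytes (most-significant first): 9A 32 94.
Little-endian stores the least-significant byte at the lowest address.
So at ascending addresses the bytes are 94 32 9A.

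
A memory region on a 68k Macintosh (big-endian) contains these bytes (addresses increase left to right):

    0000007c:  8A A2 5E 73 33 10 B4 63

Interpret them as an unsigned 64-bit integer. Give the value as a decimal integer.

Big-endian stores the most-significant byte at the lowest address.
The bytes are already most-significant first: 0x8AA25E733310B463.
0x8AA25E733310B463 = 9989650772332164195.

9989650772332164195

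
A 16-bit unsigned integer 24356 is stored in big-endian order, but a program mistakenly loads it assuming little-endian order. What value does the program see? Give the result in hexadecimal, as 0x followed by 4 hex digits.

0x245F

24356 in 16-bit hexadecimal is 0x5F24.
Stored big-endian, the bytes at ascending addresses are 5F 24.
Read back as little-endian, the first byte is least significant, giving 0x245F.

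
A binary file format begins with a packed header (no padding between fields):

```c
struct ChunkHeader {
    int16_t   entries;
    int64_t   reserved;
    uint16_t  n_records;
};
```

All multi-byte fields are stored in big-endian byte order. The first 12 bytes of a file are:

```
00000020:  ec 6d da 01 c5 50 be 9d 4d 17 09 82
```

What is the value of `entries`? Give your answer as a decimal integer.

-5011

`entries` is the first field, at byte offset 0, occupying 2 bytes.
Bytes at offsets 0..1: EC 6D.
Big-endian stores the most-significant byte at the lowest address.
The bytes are already most-significant first: 0xEC6D.
Top bit is set, so as a signed 16-bit value this is 0xEC6D − 2^16 = -5011.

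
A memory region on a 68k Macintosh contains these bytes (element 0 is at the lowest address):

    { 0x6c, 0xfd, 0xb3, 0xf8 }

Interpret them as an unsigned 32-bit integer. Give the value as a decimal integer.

Big-endian: lowest address holds the most-significant byte.
The bytes are already most-significant first: 0x6CFDB3F8.
0x6CFDB3F8 = 1828566008.

1828566008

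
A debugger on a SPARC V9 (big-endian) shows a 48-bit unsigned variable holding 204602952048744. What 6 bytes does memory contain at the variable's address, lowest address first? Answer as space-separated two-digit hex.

BA 15 D6 46 E0 68

204602952048744 in hexadecimal, padded to 48 bits, is 0xBA15D646E068.
Split into bytes (most-significant first): BA 15 D6 46 E0 68.
Big-endian stores the most-significant byte at the lowest address.
So the memory order matches the most-significant-first order: BA 15 D6 46 E0 68.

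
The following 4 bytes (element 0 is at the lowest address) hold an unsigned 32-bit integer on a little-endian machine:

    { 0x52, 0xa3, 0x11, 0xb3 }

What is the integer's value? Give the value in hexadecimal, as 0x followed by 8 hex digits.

0xB311A352

Little-endian stores the least-significant byte at the lowest address.
Reassemble most-significant byte first: B3 11 A3 52 → 0xB311A352.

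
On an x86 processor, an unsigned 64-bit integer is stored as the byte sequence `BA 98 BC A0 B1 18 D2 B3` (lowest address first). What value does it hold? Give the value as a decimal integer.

12957446229083330746

In little-endian order the low byte comes first in memory.
Reassemble most-significant byte first: B3 D2 18 B1 A0 BC 98 BA → 0xB3D218B1A0BC98BA.
0xB3D218B1A0BC98BA = 12957446229083330746.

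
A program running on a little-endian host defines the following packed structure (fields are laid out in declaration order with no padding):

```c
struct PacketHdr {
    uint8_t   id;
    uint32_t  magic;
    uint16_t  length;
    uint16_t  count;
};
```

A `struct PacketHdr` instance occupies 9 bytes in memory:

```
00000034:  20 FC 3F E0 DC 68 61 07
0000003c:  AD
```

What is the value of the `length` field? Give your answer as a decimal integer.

24936

`length` follows `id` (1 B), `magic` (4 B), so it starts at offset 1 + 4 = 5 and occupies 2 bytes.
Bytes at offsets 5..6: 68 61.
Little-endian stores the least-significant byte at the lowest address.
Reassemble most-significant byte first: 61 68 → 0x6168.
0x6168 = 24936.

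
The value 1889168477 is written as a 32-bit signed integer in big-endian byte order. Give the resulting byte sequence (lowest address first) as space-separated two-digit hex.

1889168477 in hexadecimal, padded to 32 bits, is 0x709A6C5D.
Split into bytes (most-significant first): 70 9A 6C 5D.
Big-endian: lowest address holds the most-significant byte.
So the memory order matches the most-significant-first order: 70 9A 6C 5D.

70 9A 6C 5D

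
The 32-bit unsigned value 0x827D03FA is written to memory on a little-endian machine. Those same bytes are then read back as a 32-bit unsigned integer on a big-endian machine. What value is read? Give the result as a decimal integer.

4194532738

Stored little-endian, the bytes at ascending addresses are FA 03 7D 82.
Read back as big-endian, the last byte is least significant, giving 0xFA037D82.
0xFA037D82 = 4194532738.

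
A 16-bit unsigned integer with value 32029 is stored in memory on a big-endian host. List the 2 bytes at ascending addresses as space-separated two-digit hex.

7D 1D

32029 in hexadecimal, padded to 16 bits, is 0x7D1D.
Split into bytes (most-significant first): 7D 1D.
In big-endian order the high byte comes first in memory.
So the memory order matches the most-significant-first order: 7D 1D.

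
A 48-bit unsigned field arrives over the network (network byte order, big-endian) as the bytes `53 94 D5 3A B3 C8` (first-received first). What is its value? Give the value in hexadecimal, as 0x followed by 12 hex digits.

0x5394D53AB3C8

Big-endian stores the most-significant byte at the lowest address.
The bytes are already most-significant first: 0x5394D53AB3C8.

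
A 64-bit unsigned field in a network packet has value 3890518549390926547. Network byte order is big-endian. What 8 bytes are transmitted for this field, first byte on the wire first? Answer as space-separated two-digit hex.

35 FD E6 02 00 83 A2 D3

3890518549390926547 in hexadecimal, padded to 64 bits, is 0x35FDE6020083A2D3.
Split into bytes (most-significant first): 35 FD E6 02 00 83 A2 D3.
In big-endian order the high byte comes first in memory.
So the memory order matches the most-significant-first order: 35 FD E6 02 00 83 A2 D3.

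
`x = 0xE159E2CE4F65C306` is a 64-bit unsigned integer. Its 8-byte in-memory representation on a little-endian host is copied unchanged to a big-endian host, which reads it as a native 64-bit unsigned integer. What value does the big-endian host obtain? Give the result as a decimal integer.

487344578133907937

Stored little-endian, the bytes at ascending addresses are 06 C3 65 4F CE E2 59 E1.
Read back as big-endian, the last byte is least significant, giving 0x06C3654FCEE259E1.
0x06C3654FCEE259E1 = 487344578133907937.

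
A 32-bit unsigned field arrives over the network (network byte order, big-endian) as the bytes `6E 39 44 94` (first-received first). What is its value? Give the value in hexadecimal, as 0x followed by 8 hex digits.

0x6E394494

Big-endian stores the most-significant byte at the lowest address.
The bytes are already most-significant first: 0x6E394494.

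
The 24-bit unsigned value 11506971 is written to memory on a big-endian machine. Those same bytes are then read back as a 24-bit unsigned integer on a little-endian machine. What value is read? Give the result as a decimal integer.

11506971 in 24-bit hexadecimal is 0xAF951B.
Stored big-endian, the bytes at ascending addresses are AF 95 1B.
Read back as little-endian, the first byte is least significant, giving 0x1B95AF.
0x1B95AF = 1807791.

1807791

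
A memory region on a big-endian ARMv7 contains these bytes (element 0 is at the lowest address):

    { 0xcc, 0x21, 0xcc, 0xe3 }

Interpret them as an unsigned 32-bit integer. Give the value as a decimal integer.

3424767203

Big-endian stores the most-significant byte at the lowest address.
The bytes are already most-significant first: 0xCC21CCE3.
0xCC21CCE3 = 3424767203.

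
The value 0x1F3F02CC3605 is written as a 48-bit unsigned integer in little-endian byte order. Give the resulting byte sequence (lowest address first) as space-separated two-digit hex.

Split into bytes (most-significant first): 1F 3F 02 CC 36 05.
In little-endian order the low byte comes first in memory.
So at ascending addresses the bytes are 05 36 CC 02 3F 1F.

05 36 CC 02 3F 1F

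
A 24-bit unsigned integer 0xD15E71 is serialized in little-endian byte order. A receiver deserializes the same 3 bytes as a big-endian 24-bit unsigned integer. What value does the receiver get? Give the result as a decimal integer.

7429841

Stored little-endian, the bytes at ascending addresses are 71 5E D1.
Read back as big-endian, the last byte is least significant, giving 0x715ED1.
0x715ED1 = 7429841.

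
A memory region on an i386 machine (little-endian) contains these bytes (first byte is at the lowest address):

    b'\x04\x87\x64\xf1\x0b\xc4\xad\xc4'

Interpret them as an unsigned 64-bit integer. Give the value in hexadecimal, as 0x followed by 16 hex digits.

In little-endian order the low byte comes first in memory.
Reassemble most-significant byte first: C4 AD C4 0B F1 64 87 04 → 0xC4ADC40BF1648704.

0xC4ADC40BF1648704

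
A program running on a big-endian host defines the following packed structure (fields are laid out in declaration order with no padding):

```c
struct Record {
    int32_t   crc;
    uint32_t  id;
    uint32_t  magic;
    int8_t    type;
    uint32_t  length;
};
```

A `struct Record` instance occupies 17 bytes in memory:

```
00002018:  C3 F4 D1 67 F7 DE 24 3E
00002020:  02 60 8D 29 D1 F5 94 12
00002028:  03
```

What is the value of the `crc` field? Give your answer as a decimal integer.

-1007365785

`crc` is the first field, at byte offset 0, occupying 4 bytes.
Bytes at offsets 0..3: C3 F4 D1 67.
Big-endian stores the most-significant byte at the lowest address.
The bytes are already most-significant first: 0xC3F4D167.
Top bit is set, so as a signed 32-bit value this is 0xC3F4D167 − 2^32 = -1007365785.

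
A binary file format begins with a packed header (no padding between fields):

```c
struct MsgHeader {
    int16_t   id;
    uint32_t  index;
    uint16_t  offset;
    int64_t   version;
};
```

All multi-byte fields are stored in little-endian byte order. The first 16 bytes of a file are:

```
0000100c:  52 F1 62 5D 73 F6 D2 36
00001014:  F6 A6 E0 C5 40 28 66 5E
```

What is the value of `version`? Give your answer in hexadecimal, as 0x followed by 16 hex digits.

`version` follows `id` (2 B), `index` (4 B), `offset` (2 B), so it starts at offset 2 + 4 + 2 = 8 and occupies 8 bytes.
Bytes at offsets 8..15: F6 A6 E0 C5 40 28 66 5E.
Little-endian stores the least-significant byte at the lowest address.
Reassemble most-significant byte first: 5E 66 28 40 C5 E0 A6 F6 → 0x5E662840C5E0A6F6.

0x5E662840C5E0A6F6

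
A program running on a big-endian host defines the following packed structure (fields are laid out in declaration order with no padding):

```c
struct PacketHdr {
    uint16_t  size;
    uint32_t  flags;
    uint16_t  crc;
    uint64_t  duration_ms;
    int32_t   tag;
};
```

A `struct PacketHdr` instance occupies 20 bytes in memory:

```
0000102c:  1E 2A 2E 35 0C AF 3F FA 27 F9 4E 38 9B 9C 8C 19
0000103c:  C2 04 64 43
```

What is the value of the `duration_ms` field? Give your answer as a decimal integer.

2880419441716005913

`duration_ms` follows `size` (2 B), `flags` (4 B), `crc` (2 B), so it starts at offset 2 + 4 + 2 = 8 and occupies 8 bytes.
Bytes at offsets 8..15: 27 F9 4E 38 9B 9C 8C 19.
Big-endian: lowest address holds the most-significant byte.
The bytes are already most-significant first: 0x27F94E389B9C8C19.
0x27F94E389B9C8C19 = 2880419441716005913.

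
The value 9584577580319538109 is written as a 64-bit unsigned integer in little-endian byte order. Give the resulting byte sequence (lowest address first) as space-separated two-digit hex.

BD 7B 1E 2D 87 42 03 85

9584577580319538109 in hexadecimal, padded to 64 bits, is 0x850342872D1E7BBD.
Split into bytes (most-significant first): 85 03 42 87 2D 1E 7B BD.
Little-endian: lowest address holds the least-significant byte.
So at ascending addresses the bytes are BD 7B 1E 2D 87 42 03 85.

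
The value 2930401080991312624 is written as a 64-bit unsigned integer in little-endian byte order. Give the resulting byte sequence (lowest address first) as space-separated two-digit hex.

F0 6A E8 D9 41 E0 AA 28

2930401080991312624 in hexadecimal, padded to 64 bits, is 0x28AAE041D9E86AF0.
Split into bytes (most-significant first): 28 AA E0 41 D9 E8 6A F0.
In little-endian order the low byte comes first in memory.
So at ascending addresses the bytes are F0 6A E8 D9 41 E0 AA 28.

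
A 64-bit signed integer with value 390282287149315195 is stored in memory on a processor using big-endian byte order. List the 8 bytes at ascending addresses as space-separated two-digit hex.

390282287149315195 in hexadecimal, padded to 64 bits, is 0x056A8FAC1FA9747B.
Split into bytes (most-significant first): 05 6A 8F AC 1F A9 74 7B.
Big-endian: lowest address holds the most-significant byte.
So the memory order matches the most-significant-first order: 05 6A 8F AC 1F A9 74 7B.

05 6A 8F AC 1F A9 74 7B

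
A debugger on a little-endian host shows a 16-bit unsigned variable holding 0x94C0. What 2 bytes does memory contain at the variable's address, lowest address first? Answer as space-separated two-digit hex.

Split into bytes (most-significant first): 94 C0.
In little-endian order the low byte comes first in memory.
So at ascending addresses the bytes are C0 94.

C0 94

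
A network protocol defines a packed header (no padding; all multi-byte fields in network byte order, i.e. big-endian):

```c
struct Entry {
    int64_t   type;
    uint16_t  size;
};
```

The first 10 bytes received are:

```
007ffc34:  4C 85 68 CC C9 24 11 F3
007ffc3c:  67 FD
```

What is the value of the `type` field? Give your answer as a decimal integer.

5513928547542241779

`type` is the first field, at byte offset 0, occupying 8 bytes.
Bytes at offsets 0..7: 4C 85 68 CC C9 24 11 F3.
In big-endian order the high byte comes first in memory.
The bytes are already most-significant first: 0x4C8568CCC92411F3.
0x4C8568CCC92411F3 = 5513928547542241779.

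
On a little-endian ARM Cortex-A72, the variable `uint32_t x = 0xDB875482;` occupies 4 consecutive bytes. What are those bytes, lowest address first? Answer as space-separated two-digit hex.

82 54 87 DB

Split into bytes (most-significant first): DB 87 54 82.
In little-endian order the low byte comes first in memory.
So at ascending addresses the bytes are 82 54 87 DB.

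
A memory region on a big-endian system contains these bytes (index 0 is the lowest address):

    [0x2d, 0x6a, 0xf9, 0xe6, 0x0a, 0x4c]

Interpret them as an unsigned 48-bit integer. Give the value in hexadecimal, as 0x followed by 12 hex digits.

Big-endian stores the most-significant byte at the lowest address.
The bytes are already most-significant first: 0x2D6AF9E60A4C.

0x2D6AF9E60A4C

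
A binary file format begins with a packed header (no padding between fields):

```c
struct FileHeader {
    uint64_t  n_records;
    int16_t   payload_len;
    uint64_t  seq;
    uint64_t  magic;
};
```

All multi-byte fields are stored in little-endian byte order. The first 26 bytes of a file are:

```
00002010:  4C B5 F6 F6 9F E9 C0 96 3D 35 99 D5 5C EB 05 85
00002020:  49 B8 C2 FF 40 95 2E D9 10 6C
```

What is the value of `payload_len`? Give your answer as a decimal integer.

`payload_len` follows `n_records` (8 bytes), so it starts at byte offset 8 and occupies 2 bytes.
Bytes at offsets 8..9: 3D 35.
Little-endian: lowest address holds the least-significant byte.
Reassemble most-significant byte first: 35 3D → 0x353D.
0x353D = 13629.

13629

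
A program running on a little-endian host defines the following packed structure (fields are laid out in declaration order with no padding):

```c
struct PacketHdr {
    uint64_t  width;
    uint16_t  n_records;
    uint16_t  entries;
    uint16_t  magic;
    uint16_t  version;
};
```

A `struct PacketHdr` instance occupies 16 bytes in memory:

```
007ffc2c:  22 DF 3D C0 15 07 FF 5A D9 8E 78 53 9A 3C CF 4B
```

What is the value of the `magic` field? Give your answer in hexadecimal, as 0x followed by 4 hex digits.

`magic` follows `width` (8 B), `n_records` (2 B), `entries` (2 B), so it starts at offset 8 + 2 + 2 = 12 and occupies 2 bytes.
Bytes at offsets 12..13: 9A 3C.
Little-endian: lowest address holds the least-significant byte.
Reassemble most-significant byte first: 3C 9A → 0x3C9A.

0x3C9A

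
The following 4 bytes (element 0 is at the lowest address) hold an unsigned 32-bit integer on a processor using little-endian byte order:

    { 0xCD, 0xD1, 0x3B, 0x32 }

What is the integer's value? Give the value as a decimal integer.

Little-endian: lowest address holds the least-significant byte.
Reassemble most-significant byte first: 32 3B D1 CD → 0x323BD1CD.
0x323BD1CD = 842781133.

842781133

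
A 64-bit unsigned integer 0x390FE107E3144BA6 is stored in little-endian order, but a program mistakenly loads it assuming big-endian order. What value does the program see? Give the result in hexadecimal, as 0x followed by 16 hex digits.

0xA64B14E307E10F39

Stored little-endian, the bytes at ascending addresses are A6 4B 14 E3 07 E1 0F 39.
Read back as big-endian, the last byte is least significant, giving 0xA64B14E307E10F39.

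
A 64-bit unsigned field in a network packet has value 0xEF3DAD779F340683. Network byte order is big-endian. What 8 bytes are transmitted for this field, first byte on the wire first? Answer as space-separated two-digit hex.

EF 3D AD 77 9F 34 06 83

Split into bytes (most-significant first): EF 3D AD 77 9F 34 06 83.
Big-endian stores the most-significant byte at the lowest address.
So the memory order matches the most-significant-first order: EF 3D AD 77 9F 34 06 83.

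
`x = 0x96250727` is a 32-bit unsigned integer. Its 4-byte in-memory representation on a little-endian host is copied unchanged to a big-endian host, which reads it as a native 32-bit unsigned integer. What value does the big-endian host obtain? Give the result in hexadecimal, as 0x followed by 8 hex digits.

Stored little-endian, the bytes at ascending addresses are 27 07 25 96.
Read back as big-endian, the last byte is least significant, giving 0x27072596.

0x27072596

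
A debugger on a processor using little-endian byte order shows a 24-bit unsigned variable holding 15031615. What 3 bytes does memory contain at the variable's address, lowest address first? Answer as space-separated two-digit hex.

15031615 in hexadecimal, padded to 24 bits, is 0xE55D3F.
Split into bytes (most-significant first): E5 5D 3F.
Little-endian: lowest address holds the least-significant byte.
So at ascending addresses the bytes are 3F 5D E5.

3F 5D E5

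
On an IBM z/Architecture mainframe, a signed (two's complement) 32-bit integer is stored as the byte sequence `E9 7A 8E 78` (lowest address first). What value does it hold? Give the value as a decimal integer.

Big-endian stores the most-significant byte at the lowest address.
The bytes are already most-significant first: 0xE97A8E78.
Top bit is set, so as a signed 32-bit value this is 0xE97A8E78 − 2^32 = -377844104.

-377844104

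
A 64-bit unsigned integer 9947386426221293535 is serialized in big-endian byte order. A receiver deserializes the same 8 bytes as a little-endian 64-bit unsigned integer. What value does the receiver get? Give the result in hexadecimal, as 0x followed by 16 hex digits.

0xDF6F764A40370C8A

9947386426221293535 in 64-bit hexadecimal is 0x8A0C37404A766FDF.
Stored big-endian, the bytes at ascending addresses are 8A 0C 37 40 4A 76 6F DF.
Read back as little-endian, the first byte is least significant, giving 0xDF6F764A40370C8A.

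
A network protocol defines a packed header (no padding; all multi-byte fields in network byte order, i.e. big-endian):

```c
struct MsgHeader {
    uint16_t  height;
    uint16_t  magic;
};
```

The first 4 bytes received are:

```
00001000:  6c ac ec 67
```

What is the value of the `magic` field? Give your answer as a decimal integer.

`magic` follows `height` (2 bytes), so it starts at byte offset 2 and occupies 2 bytes.
Bytes at offsets 2..3: EC 67.
In big-endian order the high byte comes first in memory.
The bytes are already most-significant first: 0xEC67.
0xEC67 = 60519.

60519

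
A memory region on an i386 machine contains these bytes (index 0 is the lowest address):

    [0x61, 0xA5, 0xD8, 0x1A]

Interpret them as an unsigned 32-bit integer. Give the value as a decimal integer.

450405729

In little-endian order the low byte comes first in memory.
Reassemble most-significant byte first: 1A D8 A5 61 → 0x1AD8A561.
0x1AD8A561 = 450405729.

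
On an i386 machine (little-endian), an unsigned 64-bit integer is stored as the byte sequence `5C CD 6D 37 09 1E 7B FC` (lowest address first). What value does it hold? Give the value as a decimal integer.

18193168144626732380

Little-endian: lowest address holds the least-significant byte.
Reassemble most-significant byte first: FC 7B 1E 09 37 6D CD 5C → 0xFC7B1E09376DCD5C.
0xFC7B1E09376DCD5C = 18193168144626732380.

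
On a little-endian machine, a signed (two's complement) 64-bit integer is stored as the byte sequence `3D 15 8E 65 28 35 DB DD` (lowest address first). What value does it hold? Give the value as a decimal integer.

In little-endian order the low byte comes first in memory.
Reassemble most-significant byte first: DD DB 35 28 65 8E 15 3D → 0xDDDB3528658E153D.
Top bit is set, so as a signed 64-bit value this is 0xDDDB3528658E153D − 2^64 = -2460314323809069763.

-2460314323809069763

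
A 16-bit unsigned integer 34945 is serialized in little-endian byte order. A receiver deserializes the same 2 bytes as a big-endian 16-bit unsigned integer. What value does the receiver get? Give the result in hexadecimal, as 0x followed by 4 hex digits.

0x8188

34945 in 16-bit hexadecimal is 0x8881.
Stored little-endian, the bytes at ascending addresses are 81 88.
Read back as big-endian, the last byte is least significant, giving 0x8188.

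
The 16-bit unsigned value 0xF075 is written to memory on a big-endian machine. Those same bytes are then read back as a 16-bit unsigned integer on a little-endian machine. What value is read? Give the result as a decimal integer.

Stored big-endian, the bytes at ascending addresses are F0 75.
Read back as little-endian, the first byte is least significant, giving 0x75F0.
0x75F0 = 30192.

30192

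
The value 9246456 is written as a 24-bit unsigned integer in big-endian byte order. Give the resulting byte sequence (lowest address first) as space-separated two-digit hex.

9246456 in hexadecimal, padded to 24 bits, is 0x8D16F8.
Split into bytes (most-significant first): 8D 16 F8.
Big-endian: lowest address holds the most-significant byte.
So the memory order matches the most-significant-first order: 8D 16 F8.

8D 16 F8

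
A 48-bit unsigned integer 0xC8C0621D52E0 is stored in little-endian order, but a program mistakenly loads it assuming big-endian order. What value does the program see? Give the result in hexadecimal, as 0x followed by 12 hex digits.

0xE0521D62C0C8

Stored little-endian, the bytes at ascending addresses are E0 52 1D 62 C0 C8.
Read back as big-endian, the last byte is least significant, giving 0xE0521D62C0C8.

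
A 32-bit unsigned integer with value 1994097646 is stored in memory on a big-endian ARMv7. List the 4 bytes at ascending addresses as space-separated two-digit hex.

1994097646 in hexadecimal, padded to 32 bits, is 0x76DB83EE.
Split into bytes (most-significant first): 76 DB 83 EE.
Big-endian: lowest address holds the most-significant byte.
So the memory order matches the most-significant-first order: 76 DB 83 EE.

76 DB 83 EE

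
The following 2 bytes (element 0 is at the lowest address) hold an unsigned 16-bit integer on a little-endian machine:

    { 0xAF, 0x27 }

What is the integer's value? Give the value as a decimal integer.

Little-endian stores the least-significant byte at the lowest address.
Reassemble most-significant byte first: 27 AF → 0x27AF.
0x27AF = 10159.

10159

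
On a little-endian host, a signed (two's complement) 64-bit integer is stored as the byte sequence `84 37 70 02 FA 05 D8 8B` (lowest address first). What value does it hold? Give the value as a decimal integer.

-8369933336127195260

Little-endian stores the least-significant byte at the lowest address.
Reassemble most-significant byte first: 8B D8 05 FA 02 70 37 84 → 0x8BD805FA02703784.
Top bit is set, so as a signed 64-bit value this is 0x8BD805FA02703784 − 2^64 = -8369933336127195260.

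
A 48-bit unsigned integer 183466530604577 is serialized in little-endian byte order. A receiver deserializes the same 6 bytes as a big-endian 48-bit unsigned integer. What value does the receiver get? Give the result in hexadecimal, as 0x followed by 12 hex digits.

183466530604577 in 48-bit hexadecimal is 0xA6DCA1628621.
Stored little-endian, the bytes at ascending addresses are 21 86 62 A1 DC A6.
Read back as big-endian, the last byte is least significant, giving 0x218662A1DCA6.

0x218662A1DCA6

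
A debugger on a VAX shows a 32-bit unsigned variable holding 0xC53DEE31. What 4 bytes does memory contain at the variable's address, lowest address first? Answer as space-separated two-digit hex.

31 EE 3D C5

Split into bytes (most-significant first): C5 3D EE 31.
Little-endian: lowest address holds the least-significant byte.
So at ascending addresses the bytes are 31 EE 3D C5.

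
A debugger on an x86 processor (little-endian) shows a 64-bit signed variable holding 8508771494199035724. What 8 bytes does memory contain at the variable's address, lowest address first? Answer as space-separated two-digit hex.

8508771494199035724 in hexadecimal, padded to 64 bits, is 0x76153A97B2B4074C.
Split into bytes (most-significant first): 76 15 3A 97 B2 B4 07 4C.
Little-endian stores the least-significant byte at the lowest address.
So at ascending addresses the bytes are 4C 07 B4 B2 97 3A 15 76.

4C 07 B4 B2 97 3A 15 76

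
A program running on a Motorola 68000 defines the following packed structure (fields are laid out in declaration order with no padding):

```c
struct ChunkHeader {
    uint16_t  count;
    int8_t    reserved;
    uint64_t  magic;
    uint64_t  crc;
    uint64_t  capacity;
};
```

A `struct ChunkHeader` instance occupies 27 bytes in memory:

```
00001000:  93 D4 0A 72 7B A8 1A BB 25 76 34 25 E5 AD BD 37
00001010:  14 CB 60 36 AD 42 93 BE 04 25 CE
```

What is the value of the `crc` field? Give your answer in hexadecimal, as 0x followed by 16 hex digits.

`crc` follows `count` (2 B), `reserved` (1 B), `magic` (8 B), so it starts at offset 2 + 1 + 8 = 11 and occupies 8 bytes.
Bytes at offsets 11..18: 25 E5 AD BD 37 14 CB 60.
Big-endian: lowest address holds the most-significant byte.
The bytes are already most-significant first: 0x25E5ADBD3714CB60.

0x25E5ADBD3714CB60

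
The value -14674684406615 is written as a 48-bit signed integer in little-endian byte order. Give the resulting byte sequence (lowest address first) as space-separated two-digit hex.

Two's complement of -14674684406615 in 48 bits: 14674684406615 = 0x0D58B759EB57; invert → 0xF2A748A614A8; add 1 → 0xF2A748A614A9.
Split into bytes (most-significant first): F2 A7 48 A6 14 A9.
Little-endian stores the least-significant byte at the lowest address.
So at ascending addresses the bytes are A9 14 A6 48 A7 F2.

A9 14 A6 48 A7 F2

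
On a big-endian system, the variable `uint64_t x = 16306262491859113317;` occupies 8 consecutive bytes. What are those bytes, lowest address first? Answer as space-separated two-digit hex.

16306262491859113317 in hexadecimal, padded to 64 bits, is 0xE24B7B579189D565.
Split into bytes (most-significant first): E2 4B 7B 57 91 89 D5 65.
Big-endian: lowest address holds the most-significant byte.
So the memory order matches the most-significant-first order: E2 4B 7B 57 91 89 D5 65.

E2 4B 7B 57 91 89 D5 65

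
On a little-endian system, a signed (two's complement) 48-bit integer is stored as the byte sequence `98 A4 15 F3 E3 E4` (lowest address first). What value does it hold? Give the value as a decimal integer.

-29807289719656

Little-endian stores the least-significant byte at the lowest address.
Reassemble most-significant byte first: E4 E3 F3 15 A4 98 → 0xE4E3F315A498.
Top bit is set, so as a signed 48-bit value this is 0xE4E3F315A498 − 2^48 = -29807289719656.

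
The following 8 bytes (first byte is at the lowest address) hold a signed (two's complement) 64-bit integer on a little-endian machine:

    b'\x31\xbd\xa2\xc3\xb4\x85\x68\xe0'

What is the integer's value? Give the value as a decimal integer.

-2276422600212955855

Little-endian stores the least-significant byte at the lowest address.
Reassemble most-significant byte first: E0 68 85 B4 C3 A2 BD 31 → 0xE06885B4C3A2BD31.
Top bit is set, so as a signed 64-bit value this is 0xE06885B4C3A2BD31 − 2^64 = -2276422600212955855.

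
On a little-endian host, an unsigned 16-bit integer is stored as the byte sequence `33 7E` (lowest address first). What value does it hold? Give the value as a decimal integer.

32307

Little-endian stores the least-significant byte at the lowest address.
Reassemble most-significant byte first: 7E 33 → 0x7E33.
0x7E33 = 32307.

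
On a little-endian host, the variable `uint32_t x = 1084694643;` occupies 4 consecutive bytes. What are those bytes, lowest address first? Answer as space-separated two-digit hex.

1084694643 in hexadecimal, padded to 32 bits, is 0x40A72073.
Split into bytes (most-significant first): 40 A7 20 73.
In little-endian order the low byte comes first in memory.
So at ascending addresses the bytes are 73 20 A7 40.

73 20 A7 40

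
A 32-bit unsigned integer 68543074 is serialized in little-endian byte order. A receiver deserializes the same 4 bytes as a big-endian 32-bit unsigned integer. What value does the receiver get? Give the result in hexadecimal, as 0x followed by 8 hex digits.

0x62E21504

68543074 in 32-bit hexadecimal is 0x0415E262.
Stored little-endian, the bytes at ascending addresses are 62 E2 15 04.
Read back as big-endian, the last byte is least significant, giving 0x62E21504.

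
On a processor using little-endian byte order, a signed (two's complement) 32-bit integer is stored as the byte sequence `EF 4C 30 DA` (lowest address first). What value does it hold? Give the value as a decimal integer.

-634368785

Little-endian stores the least-significant byte at the lowest address.
Reassemble most-significant byte first: DA 30 4C EF → 0xDA304CEF.
Top bit is set, so as a signed 32-bit value this is 0xDA304CEF − 2^32 = -634368785.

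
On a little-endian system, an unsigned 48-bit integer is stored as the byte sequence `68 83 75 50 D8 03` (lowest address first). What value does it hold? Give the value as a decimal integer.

4227597697896

Little-endian stores the least-significant byte at the lowest address.
Reassemble most-significant byte first: 03 D8 50 75 83 68 → 0x03D850758368.
0x03D850758368 = 4227597697896.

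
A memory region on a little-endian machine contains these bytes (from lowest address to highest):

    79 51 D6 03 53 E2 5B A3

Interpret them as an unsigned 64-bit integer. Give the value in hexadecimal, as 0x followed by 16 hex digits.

0xA35BE25303D65179

Little-endian: lowest address holds the least-significant byte.
Reassemble most-significant byte first: A3 5B E2 53 03 D6 51 79 → 0xA35BE25303D65179.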